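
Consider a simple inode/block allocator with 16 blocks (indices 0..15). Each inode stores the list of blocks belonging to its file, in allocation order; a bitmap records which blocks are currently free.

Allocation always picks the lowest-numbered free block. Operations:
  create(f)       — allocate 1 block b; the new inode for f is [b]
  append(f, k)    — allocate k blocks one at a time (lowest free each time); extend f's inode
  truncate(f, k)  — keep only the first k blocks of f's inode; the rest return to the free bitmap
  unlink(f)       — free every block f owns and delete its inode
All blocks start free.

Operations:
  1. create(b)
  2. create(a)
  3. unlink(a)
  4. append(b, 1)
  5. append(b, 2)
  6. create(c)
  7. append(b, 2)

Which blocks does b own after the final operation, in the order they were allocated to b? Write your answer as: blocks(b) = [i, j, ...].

blocks(b) = [0, 1, 2, 3, 5, 6]

[1] create(b) — b=0 (map F...............)
[2] create(a) — a=1 b=0 (map FF..............)
[3] unlink(a) — b=0 (map F...............)
[4] append(b, 1) — b=0,1 (map FF..............)
[5] append(b, 2) — b=0,1,2,3 (map FFFF............)
[6] create(c) — b=0,1,2,3 c=4 (map FFFFF...........)
[7] append(b, 2) — b=0,1,2,3,5,6 c=4 (map FFFFFFF.........)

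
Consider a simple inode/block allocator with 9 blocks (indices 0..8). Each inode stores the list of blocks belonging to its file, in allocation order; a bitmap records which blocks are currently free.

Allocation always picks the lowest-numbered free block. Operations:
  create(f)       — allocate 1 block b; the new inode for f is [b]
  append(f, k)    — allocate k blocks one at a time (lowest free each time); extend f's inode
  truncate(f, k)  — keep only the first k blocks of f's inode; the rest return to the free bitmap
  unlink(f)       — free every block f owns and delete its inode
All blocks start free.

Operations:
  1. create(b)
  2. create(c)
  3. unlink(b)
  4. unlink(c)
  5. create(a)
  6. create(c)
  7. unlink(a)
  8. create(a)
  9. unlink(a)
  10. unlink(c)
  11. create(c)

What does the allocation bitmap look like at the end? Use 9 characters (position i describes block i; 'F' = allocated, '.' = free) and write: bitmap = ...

bitmap = F........

[1] create(b) — b=0 (map F........)
[2] create(c) — b=0 c=1 (map FF.......)
[3] unlink(b) — c=1 (map .F.......)
[4] unlink(c) —  (map .........)
[5] create(a) — a=0 (map F........)
[6] create(c) — a=0 c=1 (map FF.......)
[7] unlink(a) — c=1 (map .F.......)
[8] create(a) — a=0 c=1 (map FF.......)
[9] unlink(a) — c=1 (map .F.......)
[10] unlink(c) —  (map .........)
[11] create(c) — c=0 (map F........)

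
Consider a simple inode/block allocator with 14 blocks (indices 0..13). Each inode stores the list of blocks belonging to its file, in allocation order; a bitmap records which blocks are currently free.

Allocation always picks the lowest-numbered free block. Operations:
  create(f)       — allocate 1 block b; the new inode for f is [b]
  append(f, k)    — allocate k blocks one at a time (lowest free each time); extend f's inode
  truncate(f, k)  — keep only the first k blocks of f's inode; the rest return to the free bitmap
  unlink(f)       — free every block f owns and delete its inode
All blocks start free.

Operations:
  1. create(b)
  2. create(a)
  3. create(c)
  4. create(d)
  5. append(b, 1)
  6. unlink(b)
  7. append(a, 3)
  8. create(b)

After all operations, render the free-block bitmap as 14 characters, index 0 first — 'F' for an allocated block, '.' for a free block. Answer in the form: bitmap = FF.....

bitmap = FFFFFFF.......

after create(b) → b:[0]  free=[F.............]
after create(a) → a:[1], b:[0]  free=[FF............]
after create(c) → a:[1], b:[0], c:[2]  free=[FFF...........]
after create(d) → a:[1], b:[0], c:[2], d:[3]  free=[FFFF..........]
after append(b, 1) → a:[1], b:[0, 4], c:[2], d:[3]  free=[FFFFF.........]
after unlink(b) → a:[1], c:[2], d:[3]  free=[.FFF..........]
after append(a, 3) → a:[1, 0, 4, 5], c:[2], d:[3]  free=[FFFFFF........]
after create(b) → a:[1, 0, 4, 5], b:[6], c:[2], d:[3]  free=[FFFFFFF.......]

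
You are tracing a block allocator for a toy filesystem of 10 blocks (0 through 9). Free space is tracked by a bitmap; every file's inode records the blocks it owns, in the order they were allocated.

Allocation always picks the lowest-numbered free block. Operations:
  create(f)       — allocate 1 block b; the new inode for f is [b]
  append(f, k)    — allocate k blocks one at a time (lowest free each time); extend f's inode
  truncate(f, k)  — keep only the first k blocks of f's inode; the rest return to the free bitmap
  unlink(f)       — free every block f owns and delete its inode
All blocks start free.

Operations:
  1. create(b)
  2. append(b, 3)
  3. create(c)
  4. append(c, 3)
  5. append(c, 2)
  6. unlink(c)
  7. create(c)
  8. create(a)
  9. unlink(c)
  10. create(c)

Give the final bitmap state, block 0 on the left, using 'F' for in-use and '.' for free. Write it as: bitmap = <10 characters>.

create(b): bitmap=F......... | b=[0]
append(b, 3): bitmap=FFFF...... | b=[0, 1, 2, 3]
create(c): bitmap=FFFFF..... | b=[0, 1, 2, 3] c=[4]
append(c, 3): bitmap=FFFFFFFF.. | b=[0, 1, 2, 3] c=[4, 5, 6, 7]
append(c, 2): bitmap=FFFFFFFFFF | b=[0, 1, 2, 3] c=[4, 5, 6, 7, 8, 9]
unlink(c): bitmap=FFFF...... | b=[0, 1, 2, 3]
create(c): bitmap=FFFFF..... | b=[0, 1, 2, 3] c=[4]
create(a): bitmap=FFFFFF.... | a=[5] b=[0, 1, 2, 3] c=[4]
unlink(c): bitmap=FFFF.F.... | a=[5] b=[0, 1, 2, 3]
create(c): bitmap=FFFFFF.... | a=[5] b=[0, 1, 2, 3] c=[4]

bitmap = FFFFFF....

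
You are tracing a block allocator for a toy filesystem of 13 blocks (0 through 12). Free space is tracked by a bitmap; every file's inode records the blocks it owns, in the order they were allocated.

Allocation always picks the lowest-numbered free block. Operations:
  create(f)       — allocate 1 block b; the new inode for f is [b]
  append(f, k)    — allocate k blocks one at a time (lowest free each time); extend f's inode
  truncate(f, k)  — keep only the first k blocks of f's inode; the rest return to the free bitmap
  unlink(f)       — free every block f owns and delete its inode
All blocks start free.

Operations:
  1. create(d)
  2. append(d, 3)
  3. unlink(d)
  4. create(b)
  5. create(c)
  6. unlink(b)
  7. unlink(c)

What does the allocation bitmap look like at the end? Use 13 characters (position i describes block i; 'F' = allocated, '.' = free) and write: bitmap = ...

bitmap = .............

[1] create(d) — d=0 (map F............)
[2] append(d, 3) — d=0,1,2,3 (map FFFF.........)
[3] unlink(d) —  (map .............)
[4] create(b) — b=0 (map F............)
[5] create(c) — b=0 c=1 (map FF...........)
[6] unlink(b) — c=1 (map .F...........)
[7] unlink(c) —  (map .............)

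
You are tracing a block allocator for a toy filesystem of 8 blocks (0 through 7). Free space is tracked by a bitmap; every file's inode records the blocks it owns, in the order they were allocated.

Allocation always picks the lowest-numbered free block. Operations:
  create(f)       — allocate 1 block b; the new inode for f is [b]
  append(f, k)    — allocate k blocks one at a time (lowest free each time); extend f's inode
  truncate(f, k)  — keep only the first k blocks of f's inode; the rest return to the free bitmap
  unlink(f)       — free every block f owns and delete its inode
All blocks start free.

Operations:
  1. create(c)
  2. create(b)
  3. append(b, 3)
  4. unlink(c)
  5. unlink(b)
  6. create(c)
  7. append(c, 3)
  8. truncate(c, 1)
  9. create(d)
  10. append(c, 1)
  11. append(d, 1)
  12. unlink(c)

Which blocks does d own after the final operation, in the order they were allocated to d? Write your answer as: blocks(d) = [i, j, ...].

blocks(d) = [1, 3]

  1. create(c)  ⇒  F.......  {c→[0]}
  2. create(b)  ⇒  FF......  {b→[1]; c→[0]}
  3. append(b, 3)  ⇒  FFFFF...  {b→[1, 2, 3, 4]; c→[0]}
  4. unlink(c)  ⇒  .FFFF...  {b→[1, 2, 3, 4]}
  5. unlink(b)  ⇒  ........  {}
  6. create(c)  ⇒  F.......  {c→[0]}
  7. append(c, 3)  ⇒  FFFF....  {c→[0, 1, 2, 3]}
  8. truncate(c, 1)  ⇒  F.......  {c→[0]}
  9. create(d)  ⇒  FF......  {c→[0]; d→[1]}
  10. append(c, 1)  ⇒  FFF.....  {c→[0, 2]; d→[1]}
  11. append(d, 1)  ⇒  FFFF....  {c→[0, 2]; d→[1, 3]}
  12. unlink(c)  ⇒  .F.F....  {d→[1, 3]}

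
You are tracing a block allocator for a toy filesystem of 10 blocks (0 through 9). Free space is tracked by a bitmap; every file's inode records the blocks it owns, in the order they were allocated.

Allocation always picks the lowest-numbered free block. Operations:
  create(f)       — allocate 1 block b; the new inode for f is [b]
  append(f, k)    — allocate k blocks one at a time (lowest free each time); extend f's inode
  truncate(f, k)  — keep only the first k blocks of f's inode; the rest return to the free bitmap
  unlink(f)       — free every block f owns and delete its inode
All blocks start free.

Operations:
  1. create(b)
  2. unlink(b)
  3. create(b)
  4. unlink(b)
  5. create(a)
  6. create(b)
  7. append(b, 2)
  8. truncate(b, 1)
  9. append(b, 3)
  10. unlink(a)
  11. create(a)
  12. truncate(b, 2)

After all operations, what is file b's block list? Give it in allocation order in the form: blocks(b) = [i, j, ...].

[1] create(b) — b=0 (map F.........)
[2] unlink(b) —  (map ..........)
[3] create(b) — b=0 (map F.........)
[4] unlink(b) —  (map ..........)
[5] create(a) — a=0 (map F.........)
[6] create(b) — a=0 b=1 (map FF........)
[7] append(b, 2) — a=0 b=1,2,3 (map FFFF......)
[8] truncate(b, 1) — a=0 b=1 (map FF........)
[9] append(b, 3) — a=0 b=1,2,3,4 (map FFFFF.....)
[10] unlink(a) — b=1,2,3,4 (map .FFFF.....)
[11] create(a) — a=0 b=1,2,3,4 (map FFFFF.....)
[12] truncate(b, 2) — a=0 b=1,2 (map FFF.......)

blocks(b) = [1, 2]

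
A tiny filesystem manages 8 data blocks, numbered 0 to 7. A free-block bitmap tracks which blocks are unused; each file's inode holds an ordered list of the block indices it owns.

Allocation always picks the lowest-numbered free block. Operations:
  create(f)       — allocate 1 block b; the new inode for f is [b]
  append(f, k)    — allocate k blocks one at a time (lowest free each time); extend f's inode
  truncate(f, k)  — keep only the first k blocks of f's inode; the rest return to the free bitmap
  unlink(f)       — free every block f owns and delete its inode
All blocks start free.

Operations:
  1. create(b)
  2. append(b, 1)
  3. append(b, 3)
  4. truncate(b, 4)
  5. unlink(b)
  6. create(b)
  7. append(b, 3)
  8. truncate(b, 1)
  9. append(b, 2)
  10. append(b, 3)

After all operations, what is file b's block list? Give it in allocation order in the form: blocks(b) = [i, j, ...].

blocks(b) = [0, 1, 2, 3, 4, 5]

create(b): bitmap=F....... | b=[0]
append(b, 1): bitmap=FF...... | b=[0, 1]
append(b, 3): bitmap=FFFFF... | b=[0, 1, 2, 3, 4]
truncate(b, 4): bitmap=FFFF.... | b=[0, 1, 2, 3]
unlink(b): bitmap=........ | 
create(b): bitmap=F....... | b=[0]
append(b, 3): bitmap=FFFF.... | b=[0, 1, 2, 3]
truncate(b, 1): bitmap=F....... | b=[0]
append(b, 2): bitmap=FFF..... | b=[0, 1, 2]
append(b, 3): bitmap=FFFFFF.. | b=[0, 1, 2, 3, 4, 5]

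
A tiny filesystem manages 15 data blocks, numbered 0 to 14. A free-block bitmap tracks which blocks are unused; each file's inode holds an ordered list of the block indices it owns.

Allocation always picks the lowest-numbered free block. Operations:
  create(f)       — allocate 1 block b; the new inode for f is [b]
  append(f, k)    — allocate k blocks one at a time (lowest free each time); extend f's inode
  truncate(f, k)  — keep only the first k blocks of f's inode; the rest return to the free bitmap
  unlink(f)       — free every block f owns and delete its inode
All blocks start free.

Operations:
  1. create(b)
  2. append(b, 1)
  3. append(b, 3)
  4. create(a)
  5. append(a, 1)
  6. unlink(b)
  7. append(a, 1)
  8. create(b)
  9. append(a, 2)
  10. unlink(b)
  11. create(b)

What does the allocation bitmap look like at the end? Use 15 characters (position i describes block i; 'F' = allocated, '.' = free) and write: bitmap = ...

  1. create(b)  ⇒  F..............  {b→[0]}
  2. append(b, 1)  ⇒  FF.............  {b→[0, 1]}
  3. append(b, 3)  ⇒  FFFFF..........  {b→[0, 1, 2, 3, 4]}
  4. create(a)  ⇒  FFFFFF.........  {a→[5]; b→[0, 1, 2, 3, 4]}
  5. append(a, 1)  ⇒  FFFFFFF........  {a→[5, 6]; b→[0, 1, 2, 3, 4]}
  6. unlink(b)  ⇒  .....FF........  {a→[5, 6]}
  7. append(a, 1)  ⇒  F....FF........  {a→[5, 6, 0]}
  8. create(b)  ⇒  FF...FF........  {a→[5, 6, 0]; b→[1]}
  9. append(a, 2)  ⇒  FFFF.FF........  {a→[5, 6, 0, 2, 3]; b→[1]}
  10. unlink(b)  ⇒  F.FF.FF........  {a→[5, 6, 0, 2, 3]}
  11. create(b)  ⇒  FFFF.FF........  {a→[5, 6, 0, 2, 3]; b→[1]}

bitmap = FFFF.FF........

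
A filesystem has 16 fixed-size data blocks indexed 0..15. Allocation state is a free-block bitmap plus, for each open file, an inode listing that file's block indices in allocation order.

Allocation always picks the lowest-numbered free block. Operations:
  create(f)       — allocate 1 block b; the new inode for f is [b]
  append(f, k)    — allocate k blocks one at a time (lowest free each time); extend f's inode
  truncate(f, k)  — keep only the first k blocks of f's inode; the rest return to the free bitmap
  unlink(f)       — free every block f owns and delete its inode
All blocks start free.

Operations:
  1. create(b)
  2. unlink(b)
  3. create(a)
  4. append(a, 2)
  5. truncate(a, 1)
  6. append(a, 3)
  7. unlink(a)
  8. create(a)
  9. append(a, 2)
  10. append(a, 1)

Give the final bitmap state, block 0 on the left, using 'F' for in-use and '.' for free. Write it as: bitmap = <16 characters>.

bitmap = FFFF............

[1] create(b) — b=0 (map F...............)
[2] unlink(b) —  (map ................)
[3] create(a) — a=0 (map F...............)
[4] append(a, 2) — a=0,1,2 (map FFF.............)
[5] truncate(a, 1) — a=0 (map F...............)
[6] append(a, 3) — a=0,1,2,3 (map FFFF............)
[7] unlink(a) —  (map ................)
[8] create(a) — a=0 (map F...............)
[9] append(a, 2) — a=0,1,2 (map FFF.............)
[10] append(a, 1) — a=0,1,2,3 (map FFFF............)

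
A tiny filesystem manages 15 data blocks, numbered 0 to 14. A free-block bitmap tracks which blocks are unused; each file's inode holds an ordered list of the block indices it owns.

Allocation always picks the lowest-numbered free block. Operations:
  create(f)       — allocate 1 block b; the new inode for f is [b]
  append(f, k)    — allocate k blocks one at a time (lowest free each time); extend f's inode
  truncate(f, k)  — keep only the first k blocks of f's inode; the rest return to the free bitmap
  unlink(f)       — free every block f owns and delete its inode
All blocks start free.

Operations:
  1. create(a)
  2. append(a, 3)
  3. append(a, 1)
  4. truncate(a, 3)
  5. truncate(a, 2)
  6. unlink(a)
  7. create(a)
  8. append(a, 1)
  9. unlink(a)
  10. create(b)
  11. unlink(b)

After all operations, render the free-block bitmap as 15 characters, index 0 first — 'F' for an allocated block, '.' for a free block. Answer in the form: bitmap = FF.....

create(a): bitmap=F.............. | a=[0]
append(a, 3): bitmap=FFFF........... | a=[0, 1, 2, 3]
append(a, 1): bitmap=FFFFF.......... | a=[0, 1, 2, 3, 4]
truncate(a, 3): bitmap=FFF............ | a=[0, 1, 2]
truncate(a, 2): bitmap=FF............. | a=[0, 1]
unlink(a): bitmap=............... | 
create(a): bitmap=F.............. | a=[0]
append(a, 1): bitmap=FF............. | a=[0, 1]
unlink(a): bitmap=............... | 
create(b): bitmap=F.............. | b=[0]
unlink(b): bitmap=............... | 

bitmap = ...............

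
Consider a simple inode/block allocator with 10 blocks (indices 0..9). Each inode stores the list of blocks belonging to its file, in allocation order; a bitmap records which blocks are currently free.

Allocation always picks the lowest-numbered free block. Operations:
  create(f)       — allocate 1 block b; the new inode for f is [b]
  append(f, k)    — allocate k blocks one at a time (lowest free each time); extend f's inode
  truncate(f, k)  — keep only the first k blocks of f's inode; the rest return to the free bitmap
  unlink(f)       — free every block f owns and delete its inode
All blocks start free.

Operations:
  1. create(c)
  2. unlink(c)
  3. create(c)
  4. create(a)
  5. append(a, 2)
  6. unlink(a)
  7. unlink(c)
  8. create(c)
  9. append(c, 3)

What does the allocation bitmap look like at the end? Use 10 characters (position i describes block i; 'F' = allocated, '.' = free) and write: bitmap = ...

bitmap = FFFF......

  1. create(c)  ⇒  F.........  {c→[0]}
  2. unlink(c)  ⇒  ..........  {}
  3. create(c)  ⇒  F.........  {c→[0]}
  4. create(a)  ⇒  FF........  {a→[1]; c→[0]}
  5. append(a, 2)  ⇒  FFFF......  {a→[1, 2, 3]; c→[0]}
  6. unlink(a)  ⇒  F.........  {c→[0]}
  7. unlink(c)  ⇒  ..........  {}
  8. create(c)  ⇒  F.........  {c→[0]}
  9. append(c, 3)  ⇒  FFFF......  {c→[0, 1, 2, 3]}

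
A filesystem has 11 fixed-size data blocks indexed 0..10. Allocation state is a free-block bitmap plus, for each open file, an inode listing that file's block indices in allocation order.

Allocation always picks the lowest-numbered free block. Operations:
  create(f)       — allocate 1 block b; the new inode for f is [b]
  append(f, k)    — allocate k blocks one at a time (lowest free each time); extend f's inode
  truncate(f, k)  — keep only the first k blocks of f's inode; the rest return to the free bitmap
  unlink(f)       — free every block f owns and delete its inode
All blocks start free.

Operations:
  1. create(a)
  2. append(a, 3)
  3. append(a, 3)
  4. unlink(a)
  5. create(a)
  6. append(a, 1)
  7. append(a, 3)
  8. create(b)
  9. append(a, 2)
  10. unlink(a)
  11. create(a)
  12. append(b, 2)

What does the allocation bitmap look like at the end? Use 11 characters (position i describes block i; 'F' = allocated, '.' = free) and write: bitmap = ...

create(a): bitmap=F.......... | a=[0]
append(a, 3): bitmap=FFFF....... | a=[0, 1, 2, 3]
append(a, 3): bitmap=FFFFFFF.... | a=[0, 1, 2, 3, 4, 5, 6]
unlink(a): bitmap=........... | 
create(a): bitmap=F.......... | a=[0]
append(a, 1): bitmap=FF......... | a=[0, 1]
append(a, 3): bitmap=FFFFF...... | a=[0, 1, 2, 3, 4]
create(b): bitmap=FFFFFF..... | a=[0, 1, 2, 3, 4] b=[5]
append(a, 2): bitmap=FFFFFFFF... | a=[0, 1, 2, 3, 4, 6, 7] b=[5]
unlink(a): bitmap=.....F..... | b=[5]
create(a): bitmap=F....F..... | a=[0] b=[5]
append(b, 2): bitmap=FFF..F..... | a=[0] b=[5, 1, 2]

bitmap = FFF..F.....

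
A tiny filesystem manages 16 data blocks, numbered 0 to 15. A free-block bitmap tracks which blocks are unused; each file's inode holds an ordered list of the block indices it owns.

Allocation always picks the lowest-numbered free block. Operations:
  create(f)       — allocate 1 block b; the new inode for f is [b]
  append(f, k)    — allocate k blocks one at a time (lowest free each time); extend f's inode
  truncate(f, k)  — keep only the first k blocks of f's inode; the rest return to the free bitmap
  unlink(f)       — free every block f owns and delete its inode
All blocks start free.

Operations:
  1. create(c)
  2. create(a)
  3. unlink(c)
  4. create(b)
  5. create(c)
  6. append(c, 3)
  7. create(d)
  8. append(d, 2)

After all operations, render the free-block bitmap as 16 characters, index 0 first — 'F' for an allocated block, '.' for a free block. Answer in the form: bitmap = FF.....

[1] create(c) — c=0 (map F...............)
[2] create(a) — a=1 c=0 (map FF..............)
[3] unlink(c) — a=1 (map .F..............)
[4] create(b) — a=1 b=0 (map FF..............)
[5] create(c) — a=1 b=0 c=2 (map FFF.............)
[6] append(c, 3) — a=1 b=0 c=2,3,4,5 (map FFFFFF..........)
[7] create(d) — a=1 b=0 c=2,3,4,5 d=6 (map FFFFFFF.........)
[8] append(d, 2) — a=1 b=0 c=2,3,4,5 d=6,7,8 (map FFFFFFFFF.......)

bitmap = FFFFFFFFF.......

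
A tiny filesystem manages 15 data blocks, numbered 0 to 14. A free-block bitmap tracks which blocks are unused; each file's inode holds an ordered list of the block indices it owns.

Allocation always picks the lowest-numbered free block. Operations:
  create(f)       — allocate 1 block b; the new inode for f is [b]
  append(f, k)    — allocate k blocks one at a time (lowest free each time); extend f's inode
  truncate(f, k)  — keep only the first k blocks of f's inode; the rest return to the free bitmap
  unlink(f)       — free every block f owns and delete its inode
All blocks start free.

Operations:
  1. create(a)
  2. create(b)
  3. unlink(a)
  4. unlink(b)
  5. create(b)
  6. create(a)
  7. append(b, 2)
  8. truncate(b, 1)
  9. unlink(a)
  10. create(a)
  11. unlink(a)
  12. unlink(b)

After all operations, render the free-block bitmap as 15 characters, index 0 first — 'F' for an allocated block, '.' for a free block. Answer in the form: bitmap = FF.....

after create(a) → a:[0]  free=[F..............]
after create(b) → a:[0], b:[1]  free=[FF.............]
after unlink(a) → b:[1]  free=[.F.............]
after unlink(b) →   free=[...............]
after create(b) → b:[0]  free=[F..............]
after create(a) → a:[1], b:[0]  free=[FF.............]
after append(b, 2) → a:[1], b:[0, 2, 3]  free=[FFFF...........]
after truncate(b, 1) → a:[1], b:[0]  free=[FF.............]
after unlink(a) → b:[0]  free=[F..............]
after create(a) → a:[1], b:[0]  free=[FF.............]
after unlink(a) → b:[0]  free=[F..............]
after unlink(b) →   free=[...............]

bitmap = ...............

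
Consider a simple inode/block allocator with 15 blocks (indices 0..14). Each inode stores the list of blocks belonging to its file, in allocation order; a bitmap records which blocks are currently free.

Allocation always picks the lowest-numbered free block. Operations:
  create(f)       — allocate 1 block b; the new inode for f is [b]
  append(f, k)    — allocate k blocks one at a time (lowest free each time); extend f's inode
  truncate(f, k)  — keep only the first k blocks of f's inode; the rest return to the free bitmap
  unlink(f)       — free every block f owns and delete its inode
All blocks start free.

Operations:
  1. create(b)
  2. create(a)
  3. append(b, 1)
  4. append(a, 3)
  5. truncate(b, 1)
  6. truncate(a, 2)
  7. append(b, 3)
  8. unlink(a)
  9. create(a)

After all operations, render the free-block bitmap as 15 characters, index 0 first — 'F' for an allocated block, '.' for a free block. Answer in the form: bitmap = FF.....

bitmap = FFF.FF.........

create(b): bitmap=F.............. | b=[0]
create(a): bitmap=FF............. | a=[1] b=[0]
append(b, 1): bitmap=FFF............ | a=[1] b=[0, 2]
append(a, 3): bitmap=FFFFFF......... | a=[1, 3, 4, 5] b=[0, 2]
truncate(b, 1): bitmap=FF.FFF......... | a=[1, 3, 4, 5] b=[0]
truncate(a, 2): bitmap=FF.F........... | a=[1, 3] b=[0]
append(b, 3): bitmap=FFFFFF......... | a=[1, 3] b=[0, 2, 4, 5]
unlink(a): bitmap=F.F.FF......... | b=[0, 2, 4, 5]
create(a): bitmap=FFF.FF......... | a=[1] b=[0, 2, 4, 5]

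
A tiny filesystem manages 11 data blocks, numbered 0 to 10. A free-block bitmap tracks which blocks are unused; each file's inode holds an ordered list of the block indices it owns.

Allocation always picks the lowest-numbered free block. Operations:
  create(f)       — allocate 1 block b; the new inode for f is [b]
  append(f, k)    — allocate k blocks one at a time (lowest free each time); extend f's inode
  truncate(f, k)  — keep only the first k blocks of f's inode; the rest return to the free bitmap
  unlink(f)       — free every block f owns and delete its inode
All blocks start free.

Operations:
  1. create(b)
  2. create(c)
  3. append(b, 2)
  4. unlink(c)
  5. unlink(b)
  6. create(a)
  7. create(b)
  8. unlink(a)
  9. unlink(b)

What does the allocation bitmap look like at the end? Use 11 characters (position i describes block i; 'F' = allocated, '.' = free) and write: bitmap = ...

bitmap = ...........

[1] create(b) — b=0 (map F..........)
[2] create(c) — b=0 c=1 (map FF.........)
[3] append(b, 2) — b=0,2,3 c=1 (map FFFF.......)
[4] unlink(c) — b=0,2,3 (map F.FF.......)
[5] unlink(b) —  (map ...........)
[6] create(a) — a=0 (map F..........)
[7] create(b) — a=0 b=1 (map FF.........)
[8] unlink(a) — b=1 (map .F.........)
[9] unlink(b) —  (map ...........)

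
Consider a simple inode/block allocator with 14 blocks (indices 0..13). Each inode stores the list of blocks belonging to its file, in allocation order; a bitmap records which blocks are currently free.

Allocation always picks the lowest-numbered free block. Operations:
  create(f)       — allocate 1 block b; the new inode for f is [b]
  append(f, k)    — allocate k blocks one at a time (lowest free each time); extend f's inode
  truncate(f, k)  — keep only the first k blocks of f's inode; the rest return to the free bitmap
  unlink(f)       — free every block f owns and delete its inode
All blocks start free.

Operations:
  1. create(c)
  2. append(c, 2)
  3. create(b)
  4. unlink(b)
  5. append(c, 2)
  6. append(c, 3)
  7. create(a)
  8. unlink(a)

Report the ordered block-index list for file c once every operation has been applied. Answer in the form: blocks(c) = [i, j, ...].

blocks(c) = [0, 1, 2, 3, 4, 5, 6, 7]

after create(c) → c:[0]  free=[F.............]
after append(c, 2) → c:[0, 1, 2]  free=[FFF...........]
after create(b) → b:[3], c:[0, 1, 2]  free=[FFFF..........]
after unlink(b) → c:[0, 1, 2]  free=[FFF...........]
after append(c, 2) → c:[0, 1, 2, 3, 4]  free=[FFFFF.........]
after append(c, 3) → c:[0, 1, 2, 3, 4, 5, 6, 7]  free=[FFFFFFFF......]
after create(a) → a:[8], c:[0, 1, 2, 3, 4, 5, 6, 7]  free=[FFFFFFFFF.....]
after unlink(a) → c:[0, 1, 2, 3, 4, 5, 6, 7]  free=[FFFFFFFF......]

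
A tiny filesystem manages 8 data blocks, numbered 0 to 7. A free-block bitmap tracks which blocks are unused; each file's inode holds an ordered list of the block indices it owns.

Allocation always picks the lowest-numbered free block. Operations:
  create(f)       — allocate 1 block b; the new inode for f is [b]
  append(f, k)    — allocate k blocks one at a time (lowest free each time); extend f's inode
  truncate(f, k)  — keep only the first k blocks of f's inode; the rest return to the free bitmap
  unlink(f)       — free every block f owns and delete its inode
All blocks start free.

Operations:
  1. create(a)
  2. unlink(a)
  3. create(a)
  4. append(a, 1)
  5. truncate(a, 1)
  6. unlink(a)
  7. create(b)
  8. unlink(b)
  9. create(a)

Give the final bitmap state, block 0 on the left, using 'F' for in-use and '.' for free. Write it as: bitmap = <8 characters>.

after create(a) → a:[0]  free=[F.......]
after unlink(a) →   free=[........]
after create(a) → a:[0]  free=[F.......]
after append(a, 1) → a:[0, 1]  free=[FF......]
after truncate(a, 1) → a:[0]  free=[F.......]
after unlink(a) →   free=[........]
after create(b) → b:[0]  free=[F.......]
after unlink(b) →   free=[........]
after create(a) → a:[0]  free=[F.......]

bitmap = F.......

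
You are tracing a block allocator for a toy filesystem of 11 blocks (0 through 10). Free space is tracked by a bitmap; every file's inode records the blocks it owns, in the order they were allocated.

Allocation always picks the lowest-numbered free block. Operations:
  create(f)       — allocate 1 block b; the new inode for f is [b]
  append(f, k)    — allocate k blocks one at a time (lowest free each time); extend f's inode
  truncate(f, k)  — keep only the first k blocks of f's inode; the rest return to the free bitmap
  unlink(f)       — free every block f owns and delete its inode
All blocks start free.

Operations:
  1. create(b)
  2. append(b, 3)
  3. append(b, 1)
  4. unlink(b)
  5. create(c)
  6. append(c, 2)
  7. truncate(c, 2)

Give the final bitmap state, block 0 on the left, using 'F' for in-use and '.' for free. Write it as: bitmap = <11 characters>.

bitmap = FF.........

  1. create(b)  ⇒  F..........  {b→[0]}
  2. append(b, 3)  ⇒  FFFF.......  {b→[0, 1, 2, 3]}
  3. append(b, 1)  ⇒  FFFFF......  {b→[0, 1, 2, 3, 4]}
  4. unlink(b)  ⇒  ...........  {}
  5. create(c)  ⇒  F..........  {c→[0]}
  6. append(c, 2)  ⇒  FFF........  {c→[0, 1, 2]}
  7. truncate(c, 2)  ⇒  FF.........  {c→[0, 1]}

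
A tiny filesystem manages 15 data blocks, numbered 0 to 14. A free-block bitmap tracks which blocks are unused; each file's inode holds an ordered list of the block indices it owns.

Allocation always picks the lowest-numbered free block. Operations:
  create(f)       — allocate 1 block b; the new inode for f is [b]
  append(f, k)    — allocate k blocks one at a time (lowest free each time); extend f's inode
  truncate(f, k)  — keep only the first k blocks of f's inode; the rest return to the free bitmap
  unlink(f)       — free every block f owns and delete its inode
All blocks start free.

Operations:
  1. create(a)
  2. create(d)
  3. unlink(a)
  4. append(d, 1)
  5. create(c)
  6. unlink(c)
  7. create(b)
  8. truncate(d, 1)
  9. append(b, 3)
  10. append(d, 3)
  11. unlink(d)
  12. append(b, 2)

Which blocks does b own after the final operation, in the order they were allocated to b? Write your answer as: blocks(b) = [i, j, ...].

  1. create(a)  ⇒  F..............  {a→[0]}
  2. create(d)  ⇒  FF.............  {a→[0]; d→[1]}
  3. unlink(a)  ⇒  .F.............  {d→[1]}
  4. append(d, 1)  ⇒  FF.............  {d→[1, 0]}
  5. create(c)  ⇒  FFF............  {c→[2]; d→[1, 0]}
  6. unlink(c)  ⇒  FF.............  {d→[1, 0]}
  7. create(b)  ⇒  FFF............  {b→[2]; d→[1, 0]}
  8. truncate(d, 1)  ⇒  .FF............  {b→[2]; d→[1]}
  9. append(b, 3)  ⇒  FFFFF..........  {b→[2, 0, 3, 4]; d→[1]}
  10. append(d, 3)  ⇒  FFFFFFFF.......  {b→[2, 0, 3, 4]; d→[1, 5, 6, 7]}
  11. unlink(d)  ⇒  F.FFF..........  {b→[2, 0, 3, 4]}
  12. append(b, 2)  ⇒  FFFFFF.........  {b→[2, 0, 3, 4, 1, 5]}

blocks(b) = [2, 0, 3, 4, 1, 5]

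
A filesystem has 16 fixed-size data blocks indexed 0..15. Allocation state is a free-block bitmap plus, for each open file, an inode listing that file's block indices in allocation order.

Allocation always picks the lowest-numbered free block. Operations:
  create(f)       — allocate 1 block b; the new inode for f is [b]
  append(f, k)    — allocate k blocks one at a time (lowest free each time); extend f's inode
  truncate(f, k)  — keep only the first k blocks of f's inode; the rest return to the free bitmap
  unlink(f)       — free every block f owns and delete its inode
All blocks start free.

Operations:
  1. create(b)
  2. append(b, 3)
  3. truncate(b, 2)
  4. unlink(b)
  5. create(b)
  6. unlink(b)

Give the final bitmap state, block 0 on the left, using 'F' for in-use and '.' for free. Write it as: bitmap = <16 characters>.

  1. create(b)  ⇒  F...............  {b→[0]}
  2. append(b, 3)  ⇒  FFFF............  {b→[0, 1, 2, 3]}
  3. truncate(b, 2)  ⇒  FF..............  {b→[0, 1]}
  4. unlink(b)  ⇒  ................  {}
  5. create(b)  ⇒  F...............  {b→[0]}
  6. unlink(b)  ⇒  ................  {}

bitmap = ................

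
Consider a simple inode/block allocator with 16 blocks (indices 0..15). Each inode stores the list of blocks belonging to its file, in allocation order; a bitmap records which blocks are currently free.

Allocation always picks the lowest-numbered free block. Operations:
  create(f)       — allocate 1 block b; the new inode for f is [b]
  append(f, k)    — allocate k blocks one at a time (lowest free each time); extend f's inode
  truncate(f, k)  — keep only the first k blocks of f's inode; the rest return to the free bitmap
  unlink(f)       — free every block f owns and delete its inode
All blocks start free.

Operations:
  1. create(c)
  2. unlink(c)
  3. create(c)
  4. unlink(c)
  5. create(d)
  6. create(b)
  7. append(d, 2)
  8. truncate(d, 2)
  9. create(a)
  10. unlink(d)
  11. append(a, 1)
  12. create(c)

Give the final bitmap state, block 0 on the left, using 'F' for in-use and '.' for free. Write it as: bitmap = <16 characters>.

bitmap = FFFF............

[1] create(c) — c=0 (map F...............)
[2] unlink(c) —  (map ................)
[3] create(c) — c=0 (map F...............)
[4] unlink(c) —  (map ................)
[5] create(d) — d=0 (map F...............)
[6] create(b) — b=1 d=0 (map FF..............)
[7] append(d, 2) — b=1 d=0,2,3 (map FFFF............)
[8] truncate(d, 2) — b=1 d=0,2 (map FFF.............)
[9] create(a) — a=3 b=1 d=0,2 (map FFFF............)
[10] unlink(d) — a=3 b=1 (map .F.F............)
[11] append(a, 1) — a=3,0 b=1 (map FF.F............)
[12] create(c) — a=3,0 b=1 c=2 (map FFFF............)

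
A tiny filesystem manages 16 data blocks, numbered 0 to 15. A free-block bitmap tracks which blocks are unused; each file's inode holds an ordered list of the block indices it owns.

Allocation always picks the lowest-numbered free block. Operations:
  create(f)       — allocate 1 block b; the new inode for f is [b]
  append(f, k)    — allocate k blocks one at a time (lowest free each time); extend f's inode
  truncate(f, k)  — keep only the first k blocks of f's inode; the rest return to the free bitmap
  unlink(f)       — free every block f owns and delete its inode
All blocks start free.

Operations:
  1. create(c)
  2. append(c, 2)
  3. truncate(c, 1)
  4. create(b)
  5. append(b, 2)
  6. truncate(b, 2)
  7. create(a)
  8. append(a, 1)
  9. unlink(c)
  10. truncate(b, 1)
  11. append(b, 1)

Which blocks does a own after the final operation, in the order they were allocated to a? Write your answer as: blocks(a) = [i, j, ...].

[1] create(c) — c=0 (map F...............)
[2] append(c, 2) — c=0,1,2 (map FFF.............)
[3] truncate(c, 1) — c=0 (map F...............)
[4] create(b) — b=1 c=0 (map FF..............)
[5] append(b, 2) — b=1,2,3 c=0 (map FFFF............)
[6] truncate(b, 2) — b=1,2 c=0 (map FFF.............)
[7] create(a) — a=3 b=1,2 c=0 (map FFFF............)
[8] append(a, 1) — a=3,4 b=1,2 c=0 (map FFFFF...........)
[9] unlink(c) — a=3,4 b=1,2 (map .FFFF...........)
[10] truncate(b, 1) — a=3,4 b=1 (map .F.FF...........)
[11] append(b, 1) — a=3,4 b=1,0 (map FF.FF...........)

blocks(a) = [3, 4]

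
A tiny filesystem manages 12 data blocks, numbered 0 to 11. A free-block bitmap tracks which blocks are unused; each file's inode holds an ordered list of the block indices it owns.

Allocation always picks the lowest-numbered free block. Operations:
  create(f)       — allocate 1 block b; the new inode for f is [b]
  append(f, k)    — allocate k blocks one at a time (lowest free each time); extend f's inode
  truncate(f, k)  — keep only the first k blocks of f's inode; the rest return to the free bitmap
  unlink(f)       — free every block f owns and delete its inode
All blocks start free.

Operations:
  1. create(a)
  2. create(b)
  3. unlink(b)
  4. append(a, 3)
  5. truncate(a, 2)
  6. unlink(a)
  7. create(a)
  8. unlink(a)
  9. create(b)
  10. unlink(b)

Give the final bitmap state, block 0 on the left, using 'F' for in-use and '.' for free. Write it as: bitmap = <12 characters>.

after create(a) → a:[0]  free=[F...........]
after create(b) → a:[0], b:[1]  free=[FF..........]
after unlink(b) → a:[0]  free=[F...........]
after append(a, 3) → a:[0, 1, 2, 3]  free=[FFFF........]
after truncate(a, 2) → a:[0, 1]  free=[FF..........]
after unlink(a) →   free=[............]
after create(a) → a:[0]  free=[F...........]
after unlink(a) →   free=[............]
after create(b) → b:[0]  free=[F...........]
after unlink(b) →   free=[............]

bitmap = ............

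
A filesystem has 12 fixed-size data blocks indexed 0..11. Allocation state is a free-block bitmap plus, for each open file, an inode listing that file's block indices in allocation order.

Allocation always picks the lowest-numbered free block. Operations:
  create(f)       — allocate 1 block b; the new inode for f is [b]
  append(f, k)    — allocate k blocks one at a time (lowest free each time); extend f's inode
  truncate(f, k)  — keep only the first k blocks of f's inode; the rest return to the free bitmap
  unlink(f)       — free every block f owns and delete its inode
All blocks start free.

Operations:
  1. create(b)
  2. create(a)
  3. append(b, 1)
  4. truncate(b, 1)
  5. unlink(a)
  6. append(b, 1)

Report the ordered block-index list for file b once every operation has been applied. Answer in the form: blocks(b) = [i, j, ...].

blocks(b) = [0, 1]

after create(b) → b:[0]  free=[F...........]
after create(a) → a:[1], b:[0]  free=[FF..........]
after append(b, 1) → a:[1], b:[0, 2]  free=[FFF.........]
after truncate(b, 1) → a:[1], b:[0]  free=[FF..........]
after unlink(a) → b:[0]  free=[F...........]
after append(b, 1) → b:[0, 1]  free=[FF..........]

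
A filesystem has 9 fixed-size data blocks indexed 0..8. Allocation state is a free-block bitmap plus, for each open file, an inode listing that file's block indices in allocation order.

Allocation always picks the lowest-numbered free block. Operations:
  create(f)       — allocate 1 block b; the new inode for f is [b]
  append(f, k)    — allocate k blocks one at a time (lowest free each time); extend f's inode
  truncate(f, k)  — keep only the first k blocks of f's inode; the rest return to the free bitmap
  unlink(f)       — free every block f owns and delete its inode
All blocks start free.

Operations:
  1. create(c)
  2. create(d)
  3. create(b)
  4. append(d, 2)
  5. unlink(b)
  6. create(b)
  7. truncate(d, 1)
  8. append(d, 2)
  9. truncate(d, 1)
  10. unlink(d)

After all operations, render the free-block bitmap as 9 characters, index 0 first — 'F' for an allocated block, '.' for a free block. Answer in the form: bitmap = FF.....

bitmap = F.F......

[1] create(c) — c=0 (map F........)
[2] create(d) — c=0 d=1 (map FF.......)
[3] create(b) — b=2 c=0 d=1 (map FFF......)
[4] append(d, 2) — b=2 c=0 d=1,3,4 (map FFFFF....)
[5] unlink(b) — c=0 d=1,3,4 (map FF.FF....)
[6] create(b) — b=2 c=0 d=1,3,4 (map FFFFF....)
[7] truncate(d, 1) — b=2 c=0 d=1 (map FFF......)
[8] append(d, 2) — b=2 c=0 d=1,3,4 (map FFFFF....)
[9] truncate(d, 1) — b=2 c=0 d=1 (map FFF......)
[10] unlink(d) — b=2 c=0 (map F.F......)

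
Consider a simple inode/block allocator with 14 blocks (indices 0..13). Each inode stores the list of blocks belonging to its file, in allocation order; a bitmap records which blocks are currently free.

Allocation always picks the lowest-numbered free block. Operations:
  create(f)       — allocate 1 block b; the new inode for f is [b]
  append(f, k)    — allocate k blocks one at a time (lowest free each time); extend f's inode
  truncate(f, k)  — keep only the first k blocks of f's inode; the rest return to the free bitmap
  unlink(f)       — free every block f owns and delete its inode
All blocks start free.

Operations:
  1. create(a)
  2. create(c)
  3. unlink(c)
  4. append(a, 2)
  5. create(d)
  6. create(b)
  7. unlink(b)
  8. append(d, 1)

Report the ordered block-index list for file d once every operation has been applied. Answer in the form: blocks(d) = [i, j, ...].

create(a): bitmap=F............. | a=[0]
create(c): bitmap=FF............ | a=[0] c=[1]
unlink(c): bitmap=F............. | a=[0]
append(a, 2): bitmap=FFF........... | a=[0, 1, 2]
create(d): bitmap=FFFF.......... | a=[0, 1, 2] d=[3]
create(b): bitmap=FFFFF......... | a=[0, 1, 2] b=[4] d=[3]
unlink(b): bitmap=FFFF.......... | a=[0, 1, 2] d=[3]
append(d, 1): bitmap=FFFFF......... | a=[0, 1, 2] d=[3, 4]

blocks(d) = [3, 4]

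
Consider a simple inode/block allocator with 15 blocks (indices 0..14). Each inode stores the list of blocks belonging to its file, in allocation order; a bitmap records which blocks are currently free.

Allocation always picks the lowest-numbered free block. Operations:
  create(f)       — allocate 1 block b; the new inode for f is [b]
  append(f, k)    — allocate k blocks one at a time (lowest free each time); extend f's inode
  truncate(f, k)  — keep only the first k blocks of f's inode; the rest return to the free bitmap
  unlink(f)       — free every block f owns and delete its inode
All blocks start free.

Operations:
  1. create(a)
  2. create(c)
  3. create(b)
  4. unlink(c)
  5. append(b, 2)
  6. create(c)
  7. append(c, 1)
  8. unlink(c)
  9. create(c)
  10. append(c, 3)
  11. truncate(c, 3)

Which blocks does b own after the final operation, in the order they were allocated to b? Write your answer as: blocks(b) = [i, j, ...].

blocks(b) = [2, 1, 3]

after create(a) → a:[0]  free=[F..............]
after create(c) → a:[0], c:[1]  free=[FF.............]
after create(b) → a:[0], b:[2], c:[1]  free=[FFF............]
after unlink(c) → a:[0], b:[2]  free=[F.F............]
after append(b, 2) → a:[0], b:[2, 1, 3]  free=[FFFF...........]
after create(c) → a:[0], b:[2, 1, 3], c:[4]  free=[FFFFF..........]
after append(c, 1) → a:[0], b:[2, 1, 3], c:[4, 5]  free=[FFFFFF.........]
after unlink(c) → a:[0], b:[2, 1, 3]  free=[FFFF...........]
after create(c) → a:[0], b:[2, 1, 3], c:[4]  free=[FFFFF..........]
after append(c, 3) → a:[0], b:[2, 1, 3], c:[4, 5, 6, 7]  free=[FFFFFFFF.......]
after truncate(c, 3) → a:[0], b:[2, 1, 3], c:[4, 5, 6]  free=[FFFFFFF........]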